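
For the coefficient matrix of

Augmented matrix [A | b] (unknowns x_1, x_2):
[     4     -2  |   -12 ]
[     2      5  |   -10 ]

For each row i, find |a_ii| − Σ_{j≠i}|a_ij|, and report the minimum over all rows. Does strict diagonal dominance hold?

row 1: |4| − (2) = 2
row 2: |5| − (2) = 3
minimum over rows = 2 → strictly diagonally dominant (convergence guaranteed)

2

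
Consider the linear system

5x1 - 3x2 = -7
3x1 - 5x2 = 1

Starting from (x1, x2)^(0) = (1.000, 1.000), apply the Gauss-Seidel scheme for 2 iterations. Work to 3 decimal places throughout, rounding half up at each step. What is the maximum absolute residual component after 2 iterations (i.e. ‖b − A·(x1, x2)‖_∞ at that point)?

1.815

Iteration 1:
  x1 = (-7 - (-3)·1.000) / (5) = -0.800
  x2 = (1 - (3)·-0.800) / (-5) = -0.680
Iteration 2:
  x1 = (-7 - (-3)·-0.680) / (5) = -1.808
  x2 = (1 - (3)·-1.808) / (-5) = -1.285
Residual b − A·x = (-1.815, -0.001); ∞-norm = 1.815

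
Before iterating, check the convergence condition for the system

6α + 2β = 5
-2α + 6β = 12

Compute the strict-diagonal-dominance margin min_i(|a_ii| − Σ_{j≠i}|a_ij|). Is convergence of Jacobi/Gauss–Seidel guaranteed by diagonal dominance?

row 1: |6| − (2) = 4
row 2: |6| − (2) = 4
minimum over rows = 4 → strictly diagonally dominant (convergence guaranteed)

4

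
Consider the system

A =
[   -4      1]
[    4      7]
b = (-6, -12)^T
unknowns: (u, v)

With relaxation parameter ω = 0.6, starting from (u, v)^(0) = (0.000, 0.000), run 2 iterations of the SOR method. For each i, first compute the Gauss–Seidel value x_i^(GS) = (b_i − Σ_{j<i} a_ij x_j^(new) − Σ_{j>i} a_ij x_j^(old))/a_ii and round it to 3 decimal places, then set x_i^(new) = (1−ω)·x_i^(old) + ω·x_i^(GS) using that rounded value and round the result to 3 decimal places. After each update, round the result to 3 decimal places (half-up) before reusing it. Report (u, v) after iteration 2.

Iteration 1:
  u: GS value = (-6 - (1)·0.000) / (-4) = 1.500;  u ← (1−ω)·0.000 + ω·1.500 = 0.900
  v: GS value = (-12 - (4)·0.900) / (7) = -2.229;  v ← (1−ω)·0.000 + ω·-2.229 = -1.337
Iteration 2:
  u: GS value = (-6 - (1)·-1.337) / (-4) = 1.166;  u ← (1−ω)·0.900 + ω·1.166 = 1.060
  v: GS value = (-12 - (4)·1.060) / (7) = -2.320;  v ← (1−ω)·-1.337 + ω·-2.320 = -1.927

(1.060, -1.927)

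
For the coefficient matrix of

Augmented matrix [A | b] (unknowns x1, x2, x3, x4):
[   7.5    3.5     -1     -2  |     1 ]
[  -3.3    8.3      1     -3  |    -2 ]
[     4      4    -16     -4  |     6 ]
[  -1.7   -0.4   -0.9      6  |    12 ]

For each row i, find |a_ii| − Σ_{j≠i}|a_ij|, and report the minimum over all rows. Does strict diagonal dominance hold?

row 1: |7.5| − (3.5+1+2) = 1
row 2: |8.3| − (3.3+1+3) = 1
row 3: |-16| − (4+4+4) = 4
row 4: |6| − (1.7+0.4+0.9) = 3
minimum over rows = 1 → strictly diagonally dominant (convergence guaranteed)

1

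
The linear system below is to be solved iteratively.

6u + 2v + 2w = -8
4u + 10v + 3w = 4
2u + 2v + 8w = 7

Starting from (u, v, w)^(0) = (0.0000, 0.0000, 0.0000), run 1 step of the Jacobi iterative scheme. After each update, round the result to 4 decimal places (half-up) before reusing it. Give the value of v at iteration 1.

0.4000

Iteration 1:
  u = (-8 - (2)·0.0000 - (2)·0.0000) / (6) = -1.3333
  v = (4 - (4)·0.0000 - (3)·0.0000) / (10) = 0.4000
  w = (7 - (2)·0.0000 - (2)·0.0000) / (8) = 0.8750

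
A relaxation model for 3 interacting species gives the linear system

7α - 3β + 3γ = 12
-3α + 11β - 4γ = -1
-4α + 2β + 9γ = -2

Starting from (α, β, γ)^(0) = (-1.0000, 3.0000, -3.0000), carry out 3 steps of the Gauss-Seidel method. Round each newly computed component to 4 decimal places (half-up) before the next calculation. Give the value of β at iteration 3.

0.4791

Iteration 1:
  α = (12 - (-3)·3.0000 - (3)·-3.0000) / (7) = 4.2857
  β = (-1 - (-3)·4.2857 - (-4)·-3.0000) / (11) = -0.0130
  γ = (-2 - (-4)·4.2857 - (2)·-0.0130) / (9) = 1.6854
Iteration 2:
  α = (12 - (-3)·-0.0130 - (3)·1.6854) / (7) = 0.9864
  β = (-1 - (-3)·0.9864 - (-4)·1.6854) / (11) = 0.7910
  γ = (-2 - (-4)·0.9864 - (2)·0.7910) / (9) = 0.0404
Iteration 3:
  α = (12 - (-3)·0.7910 - (3)·0.0404) / (7) = 2.0360
  β = (-1 - (-3)·2.0360 - (-4)·0.0404) / (11) = 0.4791
  γ = (-2 - (-4)·2.0360 - (2)·0.4791) / (9) = 0.5762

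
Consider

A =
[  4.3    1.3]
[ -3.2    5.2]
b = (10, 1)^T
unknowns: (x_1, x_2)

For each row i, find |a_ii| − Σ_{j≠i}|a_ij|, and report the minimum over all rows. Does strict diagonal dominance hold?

row 1: |4.3| − (1.3) = 3
row 2: |5.2| − (3.2) = 2
minimum over rows = 2 → strictly diagonally dominant (convergence guaranteed)

2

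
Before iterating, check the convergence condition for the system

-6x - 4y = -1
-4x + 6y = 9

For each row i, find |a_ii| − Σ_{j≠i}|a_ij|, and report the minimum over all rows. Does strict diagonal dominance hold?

row 1: |-6| − (4) = 2
row 2: |6| − (4) = 2
minimum over rows = 2 → strictly diagonally dominant (convergence guaranteed)

2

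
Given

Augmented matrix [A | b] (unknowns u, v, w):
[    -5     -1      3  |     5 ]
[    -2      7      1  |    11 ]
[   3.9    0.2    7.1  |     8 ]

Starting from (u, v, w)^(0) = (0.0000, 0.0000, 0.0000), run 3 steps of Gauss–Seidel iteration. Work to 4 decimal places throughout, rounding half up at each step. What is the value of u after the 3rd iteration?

-0.5070

Iteration 1:
  u = (5 - (-1)·0.0000 - (3)·0.0000) / (-5) = -1.0000
  v = (11 - (-2)·-1.0000 - (1)·0.0000) / (7) = 1.2857
  w = (8 - (3.9)·-1.0000 - (0.2)·1.2857) / (7.1) = 1.6398
Iteration 2:
  u = (5 - (-1)·1.2857 - (3)·1.6398) / (-5) = -0.2733
  v = (11 - (-2)·-0.2733 - (1)·1.6398) / (7) = 1.2591
  w = (8 - (3.9)·-0.2733 - (0.2)·1.2591) / (7.1) = 1.2414
Iteration 3:
  u = (5 - (-1)·1.2591 - (3)·1.2414) / (-5) = -0.5070
  v = (11 - (-2)·-0.5070 - (1)·1.2414) / (7) = 1.2492
  w = (8 - (3.9)·-0.5070 - (0.2)·1.2492) / (7.1) = 1.3701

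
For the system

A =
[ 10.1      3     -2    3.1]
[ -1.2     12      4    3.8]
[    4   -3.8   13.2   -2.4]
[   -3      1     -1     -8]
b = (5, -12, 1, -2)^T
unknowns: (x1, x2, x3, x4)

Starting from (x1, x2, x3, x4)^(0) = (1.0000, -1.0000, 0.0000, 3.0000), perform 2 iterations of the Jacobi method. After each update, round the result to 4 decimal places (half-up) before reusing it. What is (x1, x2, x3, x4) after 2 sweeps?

(1.1273, -0.9438, -0.4633, 0.0632)

Iteration 1:
  x1 = (5 - (3)·-1.0000 - (-2)·0.0000 - (3.1)·3.0000) / (10.1) = -0.1287
  x2 = (-12 - (-1.2)·1.0000 - (4)·0.0000 - (3.8)·3.0000) / (12) = -1.8500
  x3 = (1 - (4)·1.0000 - (-3.8)·-1.0000 - (-2.4)·3.0000) / (13.2) = 0.0303
  x4 = (-2 - (-3)·1.0000 - (1)·-1.0000 - (-1)·0.0000) / (-8) = -0.2500
Iteration 2:
  x1 = (5 - (3)·-1.8500 - (-2)·0.0303 - (3.1)·-0.2500) / (10.1) = 1.1273
  x2 = (-12 - (-1.2)·-0.1287 - (4)·0.0303 - (3.8)·-0.2500) / (12) = -0.9438
  x3 = (1 - (4)·-0.1287 - (-3.8)·-1.8500 - (-2.4)·-0.2500) / (13.2) = -0.4633
  x4 = (-2 - (-3)·-0.1287 - (1)·-1.8500 - (-1)·0.0303) / (-8) = 0.0632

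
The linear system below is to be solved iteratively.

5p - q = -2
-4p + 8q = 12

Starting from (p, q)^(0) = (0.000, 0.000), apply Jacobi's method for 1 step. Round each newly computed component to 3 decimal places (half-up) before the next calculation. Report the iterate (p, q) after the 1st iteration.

Iteration 1:
  p = (-2 - (-1)·0.000) / (5) = -0.400
  q = (12 - (-4)·0.000) / (8) = 1.500

(-0.400, 1.500)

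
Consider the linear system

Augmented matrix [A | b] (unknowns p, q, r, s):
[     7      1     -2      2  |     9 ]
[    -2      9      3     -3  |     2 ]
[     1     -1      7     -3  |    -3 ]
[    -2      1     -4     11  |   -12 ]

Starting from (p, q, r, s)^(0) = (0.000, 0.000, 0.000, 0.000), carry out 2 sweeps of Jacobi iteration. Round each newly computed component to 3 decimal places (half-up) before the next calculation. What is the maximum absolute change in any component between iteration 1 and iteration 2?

Iteration 1:
  p = (9 - (1)·0.000 - (-2)·0.000 - (2)·0.000) / (7) = 1.286
  q = (2 - (-2)·0.000 - (3)·0.000 - (-3)·0.000) / (9) = 0.222
  r = (-3 - (1)·0.000 - (-1)·0.000 - (-3)·0.000) / (7) = -0.429
  s = (-12 - (-2)·0.000 - (1)·0.000 - (-4)·0.000) / (11) = -1.091
Iteration 2:
  p = (9 - (1)·0.222 - (-2)·-0.429 - (2)·-1.091) / (7) = 1.443
  q = (2 - (-2)·1.286 - (3)·-0.429 - (-3)·-1.091) / (9) = 0.287
  r = (-3 - (1)·1.286 - (-1)·0.222 - (-3)·-1.091) / (7) = -1.048
  s = (-12 - (-2)·1.286 - (1)·0.222 - (-4)·-0.429) / (11) = -1.033
Change: (0.157, 0.065, -0.619, 0.058) → max |·| = 0.619

0.619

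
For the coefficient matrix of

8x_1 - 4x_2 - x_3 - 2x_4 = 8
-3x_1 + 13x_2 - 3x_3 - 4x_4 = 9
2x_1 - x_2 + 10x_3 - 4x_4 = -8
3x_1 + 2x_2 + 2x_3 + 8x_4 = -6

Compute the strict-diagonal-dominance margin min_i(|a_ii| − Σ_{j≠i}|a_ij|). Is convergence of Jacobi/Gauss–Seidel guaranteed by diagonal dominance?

1

row 1: |8| − (4+1+2) = 1
row 2: |13| − (3+3+4) = 3
row 3: |10| − (2+1+4) = 3
row 4: |8| − (3+2+2) = 1
minimum over rows = 1 → strictly diagonally dominant (convergence guaranteed)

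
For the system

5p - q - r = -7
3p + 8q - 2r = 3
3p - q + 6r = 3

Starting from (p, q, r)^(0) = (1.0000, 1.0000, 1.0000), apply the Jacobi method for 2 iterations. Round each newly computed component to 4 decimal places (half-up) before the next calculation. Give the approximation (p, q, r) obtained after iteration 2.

Iteration 1:
  p = (-7 - (-1)·1.0000 - (-1)·1.0000) / (5) = -1.0000
  q = (3 - (3)·1.0000 - (-2)·1.0000) / (8) = 0.2500
  r = (3 - (3)·1.0000 - (-1)·1.0000) / (6) = 0.1667
Iteration 2:
  p = (-7 - (-1)·0.2500 - (-1)·0.1667) / (5) = -1.3167
  q = (3 - (3)·-1.0000 - (-2)·0.1667) / (8) = 0.7917
  r = (3 - (3)·-1.0000 - (-1)·0.2500) / (6) = 1.0417

(-1.3167, 0.7917, 1.0417)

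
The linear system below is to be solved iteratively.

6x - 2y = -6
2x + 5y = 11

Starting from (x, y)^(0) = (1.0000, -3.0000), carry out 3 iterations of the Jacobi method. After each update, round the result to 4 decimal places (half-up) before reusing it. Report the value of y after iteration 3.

2.3600

Iteration 1:
  x = (-6 - (-2)·-3.0000) / (6) = -2.0000
  y = (11 - (2)·1.0000) / (5) = 1.8000
Iteration 2:
  x = (-6 - (-2)·1.8000) / (6) = -0.4000
  y = (11 - (2)·-2.0000) / (5) = 3.0000
Iteration 3:
  x = (-6 - (-2)·3.0000) / (6) = 0.0000
  y = (11 - (2)·-0.4000) / (5) = 2.3600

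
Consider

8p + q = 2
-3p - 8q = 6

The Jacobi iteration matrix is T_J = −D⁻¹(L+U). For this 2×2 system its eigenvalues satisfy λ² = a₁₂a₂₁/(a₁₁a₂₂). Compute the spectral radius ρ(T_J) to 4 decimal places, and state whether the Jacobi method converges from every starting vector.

0.2165

a₁₂a₂₁/(a₁₁a₂₂) = (1)·(-3) / ((8)·(-8)) = 0.046875
ρ = √|0.046875| = √0.046875 = 0.2165
ρ < 1, so Jacobi converges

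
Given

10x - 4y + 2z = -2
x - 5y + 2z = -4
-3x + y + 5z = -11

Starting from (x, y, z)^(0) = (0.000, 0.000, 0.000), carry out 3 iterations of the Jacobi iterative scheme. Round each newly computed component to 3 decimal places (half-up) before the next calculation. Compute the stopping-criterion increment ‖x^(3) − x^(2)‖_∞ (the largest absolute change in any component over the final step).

0.640

Iteration 1:
  x = (-2 - (-4)·0.000 - (2)·0.000) / (10) = -0.200
  y = (-4 - (1)·0.000 - (2)·0.000) / (-5) = 0.800
  z = (-11 - (-3)·0.000 - (1)·0.000) / (5) = -2.200
Iteration 2:
  x = (-2 - (-4)·0.800 - (2)·-2.200) / (10) = 0.560
  y = (-4 - (1)·-0.200 - (2)·-2.200) / (-5) = -0.120
  z = (-11 - (-3)·-0.200 - (1)·0.800) / (5) = -2.480
Iteration 3:
  x = (-2 - (-4)·-0.120 - (2)·-2.480) / (10) = 0.248
  y = (-4 - (1)·0.560 - (2)·-2.480) / (-5) = -0.080
  z = (-11 - (-3)·0.560 - (1)·-0.120) / (5) = -1.840
Change: (-0.312, 0.040, 0.640) → max |·| = 0.640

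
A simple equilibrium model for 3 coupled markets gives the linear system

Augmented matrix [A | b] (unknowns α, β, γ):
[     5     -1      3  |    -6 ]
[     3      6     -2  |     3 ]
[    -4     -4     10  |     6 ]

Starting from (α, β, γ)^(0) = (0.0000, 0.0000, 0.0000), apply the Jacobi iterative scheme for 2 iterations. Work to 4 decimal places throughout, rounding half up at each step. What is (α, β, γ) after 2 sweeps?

(-1.4600, 1.3000, 0.3200)

Iteration 1:
  α = (-6 - (-1)·0.0000 - (3)·0.0000) / (5) = -1.2000
  β = (3 - (3)·0.0000 - (-2)·0.0000) / (6) = 0.5000
  γ = (6 - (-4)·0.0000 - (-4)·0.0000) / (10) = 0.6000
Iteration 2:
  α = (-6 - (-1)·0.5000 - (3)·0.6000) / (5) = -1.4600
  β = (3 - (3)·-1.2000 - (-2)·0.6000) / (6) = 1.3000
  γ = (6 - (-4)·-1.2000 - (-4)·0.5000) / (10) = 0.3200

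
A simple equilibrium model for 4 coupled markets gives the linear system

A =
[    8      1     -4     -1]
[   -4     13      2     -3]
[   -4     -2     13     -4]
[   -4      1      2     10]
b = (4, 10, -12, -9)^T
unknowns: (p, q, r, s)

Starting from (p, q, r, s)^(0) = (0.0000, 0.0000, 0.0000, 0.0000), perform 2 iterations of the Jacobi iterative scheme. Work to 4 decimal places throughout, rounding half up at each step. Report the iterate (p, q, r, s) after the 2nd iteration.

Iteration 1:
  p = (4 - (1)·0.0000 - (-4)·0.0000 - (-1)·0.0000) / (8) = 0.5000
  q = (10 - (-4)·0.0000 - (2)·0.0000 - (-3)·0.0000) / (13) = 0.7692
  r = (-12 - (-4)·0.0000 - (-2)·0.0000 - (-4)·0.0000) / (13) = -0.9231
  s = (-9 - (-4)·0.0000 - (1)·0.0000 - (2)·0.0000) / (10) = -0.9000
Iteration 2:
  p = (4 - (1)·0.7692 - (-4)·-0.9231 - (-1)·-0.9000) / (8) = -0.1702
  q = (10 - (-4)·0.5000 - (2)·-0.9231 - (-3)·-0.9000) / (13) = 0.8574
  r = (-12 - (-4)·0.5000 - (-2)·0.7692 - (-4)·-0.9000) / (13) = -0.9278
  s = (-9 - (-4)·0.5000 - (1)·0.7692 - (2)·-0.9231) / (10) = -0.5923

(-0.1702, 0.8574, -0.9278, -0.5923)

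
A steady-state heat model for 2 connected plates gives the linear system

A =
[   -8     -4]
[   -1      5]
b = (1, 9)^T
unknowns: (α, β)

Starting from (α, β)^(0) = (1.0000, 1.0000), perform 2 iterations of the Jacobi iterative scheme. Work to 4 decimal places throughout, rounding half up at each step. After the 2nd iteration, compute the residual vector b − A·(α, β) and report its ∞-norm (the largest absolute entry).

1.3000

Iteration 1:
  α = (1 - (-4)·1.0000) / (-8) = -0.6250
  β = (9 - (-1)·1.0000) / (5) = 2.0000
Iteration 2:
  α = (1 - (-4)·2.0000) / (-8) = -1.1250
  β = (9 - (-1)·-0.6250) / (5) = 1.6750
Residual b − A·x = (-1.3000, -0.5000); ∞-norm = 1.3000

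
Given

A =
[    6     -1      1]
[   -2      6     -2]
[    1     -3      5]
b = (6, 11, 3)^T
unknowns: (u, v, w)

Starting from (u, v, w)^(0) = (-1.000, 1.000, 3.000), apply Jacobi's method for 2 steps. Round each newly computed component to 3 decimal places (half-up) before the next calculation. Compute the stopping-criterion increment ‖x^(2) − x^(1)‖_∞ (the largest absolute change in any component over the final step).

0.567

Iteration 1:
  u = (6 - (-1)·1.000 - (1)·3.000) / (6) = 0.667
  v = (11 - (-2)·-1.000 - (-2)·3.000) / (6) = 2.500
  w = (3 - (1)·-1.000 - (-3)·1.000) / (5) = 1.400
Iteration 2:
  u = (6 - (-1)·2.500 - (1)·1.400) / (6) = 1.183
  v = (11 - (-2)·0.667 - (-2)·1.400) / (6) = 2.522
  w = (3 - (1)·0.667 - (-3)·2.500) / (5) = 1.967
Change: (0.516, 0.022, 0.567) → max |·| = 0.567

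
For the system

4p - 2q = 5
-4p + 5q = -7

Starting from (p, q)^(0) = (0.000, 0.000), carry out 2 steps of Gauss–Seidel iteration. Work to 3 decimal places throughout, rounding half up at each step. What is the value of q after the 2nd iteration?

-0.560

Iteration 1:
  p = (5 - (-2)·0.000) / (4) = 1.250
  q = (-7 - (-4)·1.250) / (5) = -0.400
Iteration 2:
  p = (5 - (-2)·-0.400) / (4) = 1.050
  q = (-7 - (-4)·1.050) / (5) = -0.560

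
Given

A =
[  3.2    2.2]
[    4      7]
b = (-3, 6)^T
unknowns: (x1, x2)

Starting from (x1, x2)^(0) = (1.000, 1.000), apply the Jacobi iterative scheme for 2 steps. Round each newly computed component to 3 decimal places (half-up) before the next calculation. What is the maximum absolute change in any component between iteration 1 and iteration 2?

1.500

Iteration 1:
  x1 = (-3 - (2.2)·1.000) / (3.2) = -1.625
  x2 = (6 - (4)·1.000) / (7) = 0.286
Iteration 2:
  x1 = (-3 - (2.2)·0.286) / (3.2) = -1.134
  x2 = (6 - (4)·-1.625) / (7) = 1.786
Change: (0.491, 1.500) → max |·| = 1.500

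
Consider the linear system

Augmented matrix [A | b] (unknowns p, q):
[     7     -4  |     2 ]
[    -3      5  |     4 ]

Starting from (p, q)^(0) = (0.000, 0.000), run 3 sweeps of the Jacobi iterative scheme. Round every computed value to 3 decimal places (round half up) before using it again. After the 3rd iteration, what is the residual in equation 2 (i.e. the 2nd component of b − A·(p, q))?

Iteration 1:
  p = (2 - (-4)·0.000) / (7) = 0.286
  q = (4 - (-3)·0.000) / (5) = 0.800
Iteration 2:
  p = (2 - (-4)·0.800) / (7) = 0.743
  q = (4 - (-3)·0.286) / (5) = 0.972
Iteration 3:
  p = (2 - (-4)·0.972) / (7) = 0.841
  q = (4 - (-3)·0.743) / (5) = 1.246
Residual b − A·x = (1.097, 0.293)

0.293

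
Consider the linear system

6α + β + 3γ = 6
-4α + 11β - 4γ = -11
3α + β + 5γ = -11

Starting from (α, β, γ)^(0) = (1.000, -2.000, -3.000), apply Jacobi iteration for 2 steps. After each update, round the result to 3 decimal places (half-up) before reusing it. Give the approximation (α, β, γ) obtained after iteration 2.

Iteration 1:
  α = (6 - (1)·-2.000 - (3)·-3.000) / (6) = 2.833
  β = (-11 - (-4)·1.000 - (-4)·-3.000) / (11) = -1.727
  γ = (-11 - (3)·1.000 - (1)·-2.000) / (5) = -2.400
Iteration 2:
  α = (6 - (1)·-1.727 - (3)·-2.400) / (6) = 2.488
  β = (-11 - (-4)·2.833 - (-4)·-2.400) / (11) = -0.843
  γ = (-11 - (3)·2.833 - (1)·-1.727) / (5) = -3.554

(2.488, -0.843, -3.554)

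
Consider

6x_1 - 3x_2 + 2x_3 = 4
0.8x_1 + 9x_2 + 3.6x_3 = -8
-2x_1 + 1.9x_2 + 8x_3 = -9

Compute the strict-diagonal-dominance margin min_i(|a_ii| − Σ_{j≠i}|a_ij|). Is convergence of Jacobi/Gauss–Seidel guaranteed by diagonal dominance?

row 1: |6| − (3+2) = 1
row 2: |9| − (0.8+3.6) = 4.6
row 3: |8| − (2+1.9) = 4.1
minimum over rows = 1 → strictly diagonally dominant (convergence guaranteed)

1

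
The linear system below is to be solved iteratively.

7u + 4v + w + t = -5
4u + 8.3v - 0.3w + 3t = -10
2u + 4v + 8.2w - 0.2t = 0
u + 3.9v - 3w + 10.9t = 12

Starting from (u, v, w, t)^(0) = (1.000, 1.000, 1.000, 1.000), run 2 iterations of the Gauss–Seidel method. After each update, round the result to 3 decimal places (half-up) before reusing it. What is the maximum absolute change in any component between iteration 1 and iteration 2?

Iteration 1:
  u = (-5 - (4)·1.000 - (1)·1.000 - (1)·1.000) / (7) = -1.571
  v = (-10 - (4)·-1.571 - (-0.3)·1.000 - (3)·1.000) / (8.3) = -0.773
  w = (0 - (2)·-1.571 - (4)·-0.773 - (-0.2)·1.000) / (8.2) = 0.785
  t = (12 - (1)·-1.571 - (3.9)·-0.773 - (-3)·0.785) / (10.9) = 1.738
Iteration 2:
  u = (-5 - (4)·-0.773 - (1)·0.785 - (1)·1.738) / (7) = -0.633
  v = (-10 - (4)·-0.633 - (-0.3)·0.785 - (3)·1.738) / (8.3) = -1.500
  w = (0 - (2)·-0.633 - (4)·-1.500 - (-0.2)·1.738) / (8.2) = 0.928
  t = (12 - (1)·-0.633 - (3.9)·-1.500 - (-3)·0.928) / (10.9) = 1.951
Change: (0.938, -0.727, 0.143, 0.213) → max |·| = 0.938

0.938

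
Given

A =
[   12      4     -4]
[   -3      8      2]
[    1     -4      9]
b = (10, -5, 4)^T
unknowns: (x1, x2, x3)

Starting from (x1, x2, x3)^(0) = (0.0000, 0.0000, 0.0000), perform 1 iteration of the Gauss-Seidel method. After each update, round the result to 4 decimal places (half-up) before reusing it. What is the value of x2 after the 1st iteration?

Iteration 1:
  x1 = (10 - (4)·0.0000 - (-4)·0.0000) / (12) = 0.8333
  x2 = (-5 - (-3)·0.8333 - (2)·0.0000) / (8) = -0.3125
  x3 = (4 - (1)·0.8333 - (-4)·-0.3125) / (9) = 0.2130

-0.3125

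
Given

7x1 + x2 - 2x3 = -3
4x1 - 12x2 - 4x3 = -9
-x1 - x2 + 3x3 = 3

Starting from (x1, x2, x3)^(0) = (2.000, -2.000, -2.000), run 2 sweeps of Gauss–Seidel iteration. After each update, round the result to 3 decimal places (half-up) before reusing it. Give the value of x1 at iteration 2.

Iteration 1:
  x1 = (-3 - (1)·-2.000 - (-2)·-2.000) / (7) = -0.714
  x2 = (-9 - (4)·-0.714 - (-4)·-2.000) / (-12) = 1.179
  x3 = (3 - (-1)·-0.714 - (-1)·1.179) / (3) = 1.155
Iteration 2:
  x1 = (-3 - (1)·1.179 - (-2)·1.155) / (7) = -0.267
  x2 = (-9 - (4)·-0.267 - (-4)·1.155) / (-12) = 0.276
  x3 = (3 - (-1)·-0.267 - (-1)·0.276) / (3) = 1.003

-0.267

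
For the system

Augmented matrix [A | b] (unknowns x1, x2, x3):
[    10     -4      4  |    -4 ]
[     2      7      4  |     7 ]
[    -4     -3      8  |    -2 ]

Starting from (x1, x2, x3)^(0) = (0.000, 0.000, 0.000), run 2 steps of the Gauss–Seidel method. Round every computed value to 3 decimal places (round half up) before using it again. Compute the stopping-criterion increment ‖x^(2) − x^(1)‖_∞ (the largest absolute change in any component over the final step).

0.458

Iteration 1:
  x1 = (-4 - (-4)·0.000 - (4)·0.000) / (10) = -0.400
  x2 = (7 - (2)·-0.400 - (4)·0.000) / (7) = 1.114
  x3 = (-2 - (-4)·-0.400 - (-3)·1.114) / (8) = -0.032
Iteration 2:
  x1 = (-4 - (-4)·1.114 - (4)·-0.032) / (10) = 0.058
  x2 = (7 - (2)·0.058 - (4)·-0.032) / (7) = 1.002
  x3 = (-2 - (-4)·0.058 - (-3)·1.002) / (8) = 0.155
Change: (0.458, -0.112, 0.187) → max |·| = 0.458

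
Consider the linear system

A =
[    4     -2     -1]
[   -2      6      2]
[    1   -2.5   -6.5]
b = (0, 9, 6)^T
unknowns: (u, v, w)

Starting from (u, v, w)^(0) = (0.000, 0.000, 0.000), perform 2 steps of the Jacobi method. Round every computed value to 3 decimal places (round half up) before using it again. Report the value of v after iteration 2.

Iteration 1:
  u = (0 - (-2)·0.000 - (-1)·0.000) / (4) = 0.000
  v = (9 - (-2)·0.000 - (2)·0.000) / (6) = 1.500
  w = (6 - (1)·0.000 - (-2.5)·0.000) / (-6.5) = -0.923
Iteration 2:
  u = (0 - (-2)·1.500 - (-1)·-0.923) / (4) = 0.519
  v = (9 - (-2)·0.000 - (2)·-0.923) / (6) = 1.808
  w = (6 - (1)·0.000 - (-2.5)·1.500) / (-6.5) = -1.500

1.808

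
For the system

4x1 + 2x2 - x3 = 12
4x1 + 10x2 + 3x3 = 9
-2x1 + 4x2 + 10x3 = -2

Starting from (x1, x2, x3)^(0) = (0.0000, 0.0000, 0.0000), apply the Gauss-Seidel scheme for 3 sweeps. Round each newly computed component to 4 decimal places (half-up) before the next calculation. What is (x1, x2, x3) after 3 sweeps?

(3.4548, -0.6869, 0.7657)

Iteration 1:
  x1 = (12 - (2)·0.0000 - (-1)·0.0000) / (4) = 3.0000
  x2 = (9 - (4)·3.0000 - (3)·0.0000) / (10) = -0.3000
  x3 = (-2 - (-2)·3.0000 - (4)·-0.3000) / (10) = 0.5200
Iteration 2:
  x1 = (12 - (2)·-0.3000 - (-1)·0.5200) / (4) = 3.2800
  x2 = (9 - (4)·3.2800 - (3)·0.5200) / (10) = -0.5680
  x3 = (-2 - (-2)·3.2800 - (4)·-0.5680) / (10) = 0.6832
Iteration 3:
  x1 = (12 - (2)·-0.5680 - (-1)·0.6832) / (4) = 3.4548
  x2 = (9 - (4)·3.4548 - (3)·0.6832) / (10) = -0.6869
  x3 = (-2 - (-2)·3.4548 - (4)·-0.6869) / (10) = 0.7657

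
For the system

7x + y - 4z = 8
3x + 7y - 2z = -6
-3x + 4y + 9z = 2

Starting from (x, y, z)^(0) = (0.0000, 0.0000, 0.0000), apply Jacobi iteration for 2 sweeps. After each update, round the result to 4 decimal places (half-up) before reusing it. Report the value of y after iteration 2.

-1.2835

Iteration 1:
  x = (8 - (1)·0.0000 - (-4)·0.0000) / (7) = 1.1429
  y = (-6 - (3)·0.0000 - (-2)·0.0000) / (7) = -0.8571
  z = (2 - (-3)·0.0000 - (4)·0.0000) / (9) = 0.2222
Iteration 2:
  x = (8 - (1)·-0.8571 - (-4)·0.2222) / (7) = 1.3923
  y = (-6 - (3)·1.1429 - (-2)·0.2222) / (7) = -1.2835
  z = (2 - (-3)·1.1429 - (4)·-0.8571) / (9) = 0.9841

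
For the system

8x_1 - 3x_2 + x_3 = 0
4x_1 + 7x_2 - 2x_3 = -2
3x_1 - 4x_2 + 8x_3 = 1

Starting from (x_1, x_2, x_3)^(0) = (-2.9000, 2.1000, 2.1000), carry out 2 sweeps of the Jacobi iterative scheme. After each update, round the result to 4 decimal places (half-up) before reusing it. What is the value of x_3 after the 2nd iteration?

0.9138

Iteration 1:
  x_1 = (0 - (-3)·2.1000 - (1)·2.1000) / (8) = 0.5250
  x_2 = (-2 - (4)·-2.9000 - (-2)·2.1000) / (7) = 1.9714
  x_3 = (1 - (3)·-2.9000 - (-4)·2.1000) / (8) = 2.2625
Iteration 2:
  x_1 = (0 - (-3)·1.9714 - (1)·2.2625) / (8) = 0.4565
  x_2 = (-2 - (4)·0.5250 - (-2)·2.2625) / (7) = 0.0607
  x_3 = (1 - (3)·0.5250 - (-4)·1.9714) / (8) = 0.9138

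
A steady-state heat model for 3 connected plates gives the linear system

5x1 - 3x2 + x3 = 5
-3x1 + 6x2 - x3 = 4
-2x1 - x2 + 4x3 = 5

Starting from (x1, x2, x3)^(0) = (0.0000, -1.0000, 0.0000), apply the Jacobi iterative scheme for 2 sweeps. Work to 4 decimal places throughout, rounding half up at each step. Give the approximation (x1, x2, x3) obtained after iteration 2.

Iteration 1:
  x1 = (5 - (-3)·-1.0000 - (1)·0.0000) / (5) = 0.4000
  x2 = (4 - (-3)·0.0000 - (-1)·0.0000) / (6) = 0.6667
  x3 = (5 - (-2)·0.0000 - (-1)·-1.0000) / (4) = 1.0000
Iteration 2:
  x1 = (5 - (-3)·0.6667 - (1)·1.0000) / (5) = 1.2000
  x2 = (4 - (-3)·0.4000 - (-1)·1.0000) / (6) = 1.0333
  x3 = (5 - (-2)·0.4000 - (-1)·0.6667) / (4) = 1.6167

(1.2000, 1.0333, 1.6167)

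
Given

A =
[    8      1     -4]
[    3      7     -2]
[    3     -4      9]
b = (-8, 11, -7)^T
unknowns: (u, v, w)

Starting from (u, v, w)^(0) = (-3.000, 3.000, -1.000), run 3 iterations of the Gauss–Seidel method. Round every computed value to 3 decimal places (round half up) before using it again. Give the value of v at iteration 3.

2.150

Iteration 1:
  u = (-8 - (1)·3.000 - (-4)·-1.000) / (8) = -1.875
  v = (11 - (3)·-1.875 - (-2)·-1.000) / (7) = 2.089
  w = (-7 - (3)·-1.875 - (-4)·2.089) / (9) = 0.776
Iteration 2:
  u = (-8 - (1)·2.089 - (-4)·0.776) / (8) = -0.873
  v = (11 - (3)·-0.873 - (-2)·0.776) / (7) = 2.167
  w = (-7 - (3)·-0.873 - (-4)·2.167) / (9) = 0.476
Iteration 3:
  u = (-8 - (1)·2.167 - (-4)·0.476) / (8) = -1.033
  v = (11 - (3)·-1.033 - (-2)·0.476) / (7) = 2.150
  w = (-7 - (3)·-1.033 - (-4)·2.150) / (9) = 0.522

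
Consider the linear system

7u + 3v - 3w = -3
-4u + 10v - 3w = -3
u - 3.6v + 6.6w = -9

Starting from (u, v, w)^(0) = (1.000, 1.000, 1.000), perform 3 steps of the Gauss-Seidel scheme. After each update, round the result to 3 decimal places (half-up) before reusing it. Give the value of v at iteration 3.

-1.140

Iteration 1:
  u = (-3 - (3)·1.000 - (-3)·1.000) / (7) = -0.429
  v = (-3 - (-4)·-0.429 - (-3)·1.000) / (10) = -0.172
  w = (-9 - (1)·-0.429 - (-3.6)·-0.172) / (6.6) = -1.392
Iteration 2:
  u = (-3 - (3)·-0.172 - (-3)·-1.392) / (7) = -0.951
  v = (-3 - (-4)·-0.951 - (-3)·-1.392) / (10) = -1.098
  w = (-9 - (1)·-0.951 - (-3.6)·-1.098) / (6.6) = -1.818
Iteration 3:
  u = (-3 - (3)·-1.098 - (-3)·-1.818) / (7) = -0.737
  v = (-3 - (-4)·-0.737 - (-3)·-1.818) / (10) = -1.140
  w = (-9 - (1)·-0.737 - (-3.6)·-1.140) / (6.6) = -1.874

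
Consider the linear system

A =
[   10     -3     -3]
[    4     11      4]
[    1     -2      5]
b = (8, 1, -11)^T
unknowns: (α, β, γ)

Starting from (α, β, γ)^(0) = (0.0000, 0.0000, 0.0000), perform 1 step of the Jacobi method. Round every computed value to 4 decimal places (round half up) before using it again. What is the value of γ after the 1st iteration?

-2.2000

Iteration 1:
  α = (8 - (-3)·0.0000 - (-3)·0.0000) / (10) = 0.8000
  β = (1 - (4)·0.0000 - (4)·0.0000) / (11) = 0.0909
  γ = (-11 - (1)·0.0000 - (-2)·0.0000) / (5) = -2.2000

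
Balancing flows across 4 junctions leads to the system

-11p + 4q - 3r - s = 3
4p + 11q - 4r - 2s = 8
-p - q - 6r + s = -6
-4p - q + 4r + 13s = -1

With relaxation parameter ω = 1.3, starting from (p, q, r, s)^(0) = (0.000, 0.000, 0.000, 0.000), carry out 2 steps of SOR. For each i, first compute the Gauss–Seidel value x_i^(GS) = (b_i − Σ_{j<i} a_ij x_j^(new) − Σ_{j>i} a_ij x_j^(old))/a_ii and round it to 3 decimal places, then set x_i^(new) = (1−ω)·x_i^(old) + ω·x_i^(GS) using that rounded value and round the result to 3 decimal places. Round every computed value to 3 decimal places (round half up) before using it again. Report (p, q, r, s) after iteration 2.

Iteration 1:
  p: GS value = (3 - (4)·0.000 - (-3)·0.000 - (-1)·0.000) / (-11) = -0.273;  p ← (1−ω)·0.000 + ω·-0.273 = -0.355
  q: GS value = (8 - (4)·-0.355 - (-4)·0.000 - (-2)·0.000) / (11) = 0.856;  q ← (1−ω)·0.000 + ω·0.856 = 1.113
  r: GS value = (-6 - (-1)·-0.355 - (-1)·1.113 - (1)·0.000) / (-6) = 0.874;  r ← (1−ω)·0.000 + ω·0.874 = 1.136
  s: GS value = (-1 - (-4)·-0.355 - (-1)·1.113 - (4)·1.136) / (13) = -0.450;  s ← (1−ω)·0.000 + ω·-0.450 = -0.585
Iteration 2:
  p: GS value = (3 - (4)·1.113 - (-3)·1.136 - (-1)·-0.585) / (-11) = -0.125;  p ← (1−ω)·-0.355 + ω·-0.125 = -0.056
  q: GS value = (8 - (4)·-0.056 - (-4)·1.136 - (-2)·-0.585) / (11) = 1.054;  q ← (1−ω)·1.113 + ω·1.054 = 1.036
  r: GS value = (-6 - (-1)·-0.056 - (-1)·1.036 - (1)·-0.585) / (-6) = 0.739;  r ← (1−ω)·1.136 + ω·0.739 = 0.620
  s: GS value = (-1 - (-4)·-0.056 - (-1)·1.036 - (4)·0.620) / (13) = -0.205;  s ← (1−ω)·-0.585 + ω·-0.205 = -0.091

(-0.056, 1.036, 0.620, -0.091)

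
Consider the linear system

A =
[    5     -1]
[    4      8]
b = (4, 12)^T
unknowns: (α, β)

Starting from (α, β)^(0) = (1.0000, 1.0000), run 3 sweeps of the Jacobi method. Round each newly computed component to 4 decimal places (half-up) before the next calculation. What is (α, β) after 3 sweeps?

Iteration 1:
  α = (4 - (-1)·1.0000) / (5) = 1.0000
  β = (12 - (4)·1.0000) / (8) = 1.0000
Iteration 2:
  α = (4 - (-1)·1.0000) / (5) = 1.0000
  β = (12 - (4)·1.0000) / (8) = 1.0000
Iteration 3:
  α = (4 - (-1)·1.0000) / (5) = 1.0000
  β = (12 - (4)·1.0000) / (8) = 1.0000

(1.0000, 1.0000)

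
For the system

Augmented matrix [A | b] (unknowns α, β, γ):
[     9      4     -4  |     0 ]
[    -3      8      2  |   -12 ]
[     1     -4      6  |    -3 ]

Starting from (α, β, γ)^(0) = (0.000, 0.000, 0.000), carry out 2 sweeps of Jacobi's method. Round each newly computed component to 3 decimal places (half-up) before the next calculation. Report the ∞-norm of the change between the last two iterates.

1.000

Iteration 1:
  α = (0 - (4)·0.000 - (-4)·0.000) / (9) = 0.000
  β = (-12 - (-3)·0.000 - (2)·0.000) / (8) = -1.500
  γ = (-3 - (1)·0.000 - (-4)·0.000) / (6) = -0.500
Iteration 2:
  α = (0 - (4)·-1.500 - (-4)·-0.500) / (9) = 0.444
  β = (-12 - (-3)·0.000 - (2)·-0.500) / (8) = -1.375
  γ = (-3 - (1)·0.000 - (-4)·-1.500) / (6) = -1.500
Change: (0.444, 0.125, -1.000) → max |·| = 1.000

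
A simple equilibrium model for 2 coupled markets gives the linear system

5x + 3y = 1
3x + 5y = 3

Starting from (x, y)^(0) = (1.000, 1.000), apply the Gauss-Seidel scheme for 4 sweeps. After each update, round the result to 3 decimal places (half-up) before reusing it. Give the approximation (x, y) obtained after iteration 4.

(-0.257, 0.754)

Iteration 1:
  x = (1 - (3)·1.000) / (5) = -0.400
  y = (3 - (3)·-0.400) / (5) = 0.840
Iteration 2:
  x = (1 - (3)·0.840) / (5) = -0.304
  y = (3 - (3)·-0.304) / (5) = 0.782
Iteration 3:
  x = (1 - (3)·0.782) / (5) = -0.269
  y = (3 - (3)·-0.269) / (5) = 0.761
Iteration 4:
  x = (1 - (3)·0.761) / (5) = -0.257
  y = (3 - (3)·-0.257) / (5) = 0.754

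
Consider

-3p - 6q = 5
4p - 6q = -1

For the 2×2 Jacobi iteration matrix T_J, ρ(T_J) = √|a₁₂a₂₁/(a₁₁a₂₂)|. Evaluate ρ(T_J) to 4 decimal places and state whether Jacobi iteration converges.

a₁₂a₂₁/(a₁₁a₂₂) = (-6)·(4) / ((-3)·(-6)) = -1.333333
ρ = √|-1.333333| = √1.333333 = 1.1547
ρ > 1, so Jacobi diverges

1.1547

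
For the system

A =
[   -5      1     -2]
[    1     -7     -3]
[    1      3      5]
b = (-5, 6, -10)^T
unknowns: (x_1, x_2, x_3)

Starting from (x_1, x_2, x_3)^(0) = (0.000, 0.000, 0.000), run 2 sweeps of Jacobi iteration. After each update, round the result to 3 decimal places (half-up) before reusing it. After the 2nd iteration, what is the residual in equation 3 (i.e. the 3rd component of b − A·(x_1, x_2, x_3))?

Iteration 1:
  x_1 = (-5 - (1)·0.000 - (-2)·0.000) / (-5) = 1.000
  x_2 = (6 - (1)·0.000 - (-3)·0.000) / (-7) = -0.857
  x_3 = (-10 - (1)·0.000 - (3)·0.000) / (5) = -2.000
Iteration 2:
  x_1 = (-5 - (1)·-0.857 - (-2)·-2.000) / (-5) = 1.629
  x_2 = (6 - (1)·1.000 - (-3)·-2.000) / (-7) = 0.143
  x_3 = (-10 - (1)·1.000 - (3)·-0.857) / (5) = -1.686
Residual b − A·x = (-0.370, 0.314, -3.628)

-3.628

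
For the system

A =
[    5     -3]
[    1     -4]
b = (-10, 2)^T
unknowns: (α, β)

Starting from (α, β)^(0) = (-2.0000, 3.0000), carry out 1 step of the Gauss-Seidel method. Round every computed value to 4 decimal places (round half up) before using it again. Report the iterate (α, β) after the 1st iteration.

(-0.2000, -0.5500)

Iteration 1:
  α = (-10 - (-3)·3.0000) / (5) = -0.2000
  β = (2 - (1)·-0.2000) / (-4) = -0.5500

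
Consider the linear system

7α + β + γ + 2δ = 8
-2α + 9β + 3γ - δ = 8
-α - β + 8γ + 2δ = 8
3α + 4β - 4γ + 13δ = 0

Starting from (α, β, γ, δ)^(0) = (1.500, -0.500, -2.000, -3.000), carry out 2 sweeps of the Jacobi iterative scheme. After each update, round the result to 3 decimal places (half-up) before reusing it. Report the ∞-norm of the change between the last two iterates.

Iteration 1:
  α = (8 - (1)·-0.500 - (1)·-2.000 - (2)·-3.000) / (7) = 2.357
  β = (8 - (-2)·1.500 - (3)·-2.000 - (-1)·-3.000) / (9) = 1.556
  γ = (8 - (-1)·1.500 - (-1)·-0.500 - (2)·-3.000) / (8) = 1.875
  δ = (0 - (3)·1.500 - (4)·-0.500 - (-4)·-2.000) / (13) = -0.808
Iteration 2:
  α = (8 - (1)·1.556 - (1)·1.875 - (2)·-0.808) / (7) = 0.884
  β = (8 - (-2)·2.357 - (3)·1.875 - (-1)·-0.808) / (9) = 0.698
  γ = (8 - (-1)·2.357 - (-1)·1.556 - (2)·-0.808) / (8) = 1.691
  δ = (0 - (3)·2.357 - (4)·1.556 - (-4)·1.875) / (13) = -0.446
Change: (-1.473, -0.858, -0.184, 0.362) → max |·| = 1.473

1.473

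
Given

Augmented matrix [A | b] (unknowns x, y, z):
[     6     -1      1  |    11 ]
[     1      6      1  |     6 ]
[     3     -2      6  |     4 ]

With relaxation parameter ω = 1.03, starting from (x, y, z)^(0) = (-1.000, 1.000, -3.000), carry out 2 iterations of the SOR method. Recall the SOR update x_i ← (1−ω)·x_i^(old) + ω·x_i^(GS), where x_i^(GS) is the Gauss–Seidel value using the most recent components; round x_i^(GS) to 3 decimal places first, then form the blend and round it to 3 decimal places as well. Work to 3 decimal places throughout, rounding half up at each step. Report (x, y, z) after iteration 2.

(2.027, 0.684, -0.117)

Iteration 1:
  x: GS value = (11 - (-1)·1.000 - (1)·-3.000) / (6) = 2.500;  x ← (1−ω)·-1.000 + ω·2.500 = 2.605
  y: GS value = (6 - (1)·2.605 - (1)·-3.000) / (6) = 1.066;  y ← (1−ω)·1.000 + ω·1.066 = 1.068
  z: GS value = (4 - (3)·2.605 - (-2)·1.068) / (6) = -0.280;  z ← (1−ω)·-3.000 + ω·-0.280 = -0.198
Iteration 2:
  x: GS value = (11 - (-1)·1.068 - (1)·-0.198) / (6) = 2.044;  x ← (1−ω)·2.605 + ω·2.044 = 2.027
  y: GS value = (6 - (1)·2.027 - (1)·-0.198) / (6) = 0.695;  y ← (1−ω)·1.068 + ω·0.695 = 0.684
  z: GS value = (4 - (3)·2.027 - (-2)·0.684) / (6) = -0.119;  z ← (1−ω)·-0.198 + ω·-0.119 = -0.117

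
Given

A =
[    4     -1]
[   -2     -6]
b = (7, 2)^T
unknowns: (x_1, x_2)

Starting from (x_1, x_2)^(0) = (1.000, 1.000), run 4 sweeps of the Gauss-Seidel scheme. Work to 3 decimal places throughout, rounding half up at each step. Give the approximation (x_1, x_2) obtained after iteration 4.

Iteration 1:
  x_1 = (7 - (-1)·1.000) / (4) = 2.000
  x_2 = (2 - (-2)·2.000) / (-6) = -1.000
Iteration 2:
  x_1 = (7 - (-1)·-1.000) / (4) = 1.500
  x_2 = (2 - (-2)·1.500) / (-6) = -0.833
Iteration 3:
  x_1 = (7 - (-1)·-0.833) / (4) = 1.542
  x_2 = (2 - (-2)·1.542) / (-6) = -0.847
Iteration 4:
  x_1 = (7 - (-1)·-0.847) / (4) = 1.538
  x_2 = (2 - (-2)·1.538) / (-6) = -0.846

(1.538, -0.846)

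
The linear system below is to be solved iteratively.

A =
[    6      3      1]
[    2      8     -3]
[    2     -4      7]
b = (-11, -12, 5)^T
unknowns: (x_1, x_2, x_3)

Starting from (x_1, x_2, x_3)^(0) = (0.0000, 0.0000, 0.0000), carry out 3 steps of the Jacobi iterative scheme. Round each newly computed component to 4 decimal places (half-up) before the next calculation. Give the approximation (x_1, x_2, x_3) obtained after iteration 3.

(-1.5099, -1.0566, 0.6157)

Iteration 1:
  x_1 = (-11 - (3)·0.0000 - (1)·0.0000) / (6) = -1.8333
  x_2 = (-12 - (2)·0.0000 - (-3)·0.0000) / (8) = -1.5000
  x_3 = (5 - (2)·0.0000 - (-4)·0.0000) / (7) = 0.7143
Iteration 2:
  x_1 = (-11 - (3)·-1.5000 - (1)·0.7143) / (6) = -1.2024
  x_2 = (-12 - (2)·-1.8333 - (-3)·0.7143) / (8) = -0.7738
  x_3 = (5 - (2)·-1.8333 - (-4)·-1.5000) / (7) = 0.3809
Iteration 3:
  x_1 = (-11 - (3)·-0.7738 - (1)·0.3809) / (6) = -1.5099
  x_2 = (-12 - (2)·-1.2024 - (-3)·0.3809) / (8) = -1.0566
  x_3 = (5 - (2)·-1.2024 - (-4)·-0.7738) / (7) = 0.6157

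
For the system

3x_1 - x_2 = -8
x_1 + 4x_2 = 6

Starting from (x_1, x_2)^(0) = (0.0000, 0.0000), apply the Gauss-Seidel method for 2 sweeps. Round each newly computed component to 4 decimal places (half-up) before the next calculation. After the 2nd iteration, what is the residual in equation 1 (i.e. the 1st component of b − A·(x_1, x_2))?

-0.1807

Iteration 1:
  x_1 = (-8 - (-1)·0.0000) / (3) = -2.6667
  x_2 = (6 - (1)·-2.6667) / (4) = 2.1667
Iteration 2:
  x_1 = (-8 - (-1)·2.1667) / (3) = -1.9444
  x_2 = (6 - (1)·-1.9444) / (4) = 1.9861
Residual b − A·x = (-0.1807, 0.0000)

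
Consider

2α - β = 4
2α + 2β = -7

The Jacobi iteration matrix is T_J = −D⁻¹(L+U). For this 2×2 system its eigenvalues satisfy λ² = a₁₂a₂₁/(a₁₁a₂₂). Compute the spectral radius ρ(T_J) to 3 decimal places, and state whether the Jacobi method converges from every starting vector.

a₁₂a₂₁/(a₁₁a₂₂) = (-1)·(2) / ((2)·(2)) = -0.500000
ρ = √|-0.500000| = √0.500000 = 0.707
ρ < 1, so Jacobi converges

0.707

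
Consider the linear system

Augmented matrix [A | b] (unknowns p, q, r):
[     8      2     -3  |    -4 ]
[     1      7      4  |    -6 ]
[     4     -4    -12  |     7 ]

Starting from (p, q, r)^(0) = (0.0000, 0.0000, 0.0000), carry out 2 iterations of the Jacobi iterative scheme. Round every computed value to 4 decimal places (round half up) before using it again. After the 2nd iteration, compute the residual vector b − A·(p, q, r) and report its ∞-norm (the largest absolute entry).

1.6368

Iteration 1:
  p = (-4 - (2)·0.0000 - (-3)·0.0000) / (8) = -0.5000
  q = (-6 - (1)·0.0000 - (4)·0.0000) / (7) = -0.8571
  r = (7 - (4)·0.0000 - (-4)·0.0000) / (-12) = -0.5833
Iteration 2:
  p = (-4 - (2)·-0.8571 - (-3)·-0.5833) / (8) = -0.5045
  q = (-6 - (1)·-0.5000 - (4)·-0.5833) / (7) = -0.4524
  r = (7 - (4)·-0.5000 - (-4)·-0.8571) / (-12) = -0.4643
Residual b − A·x = (-0.4521, -0.4715, 1.6368); ∞-norm = 1.6368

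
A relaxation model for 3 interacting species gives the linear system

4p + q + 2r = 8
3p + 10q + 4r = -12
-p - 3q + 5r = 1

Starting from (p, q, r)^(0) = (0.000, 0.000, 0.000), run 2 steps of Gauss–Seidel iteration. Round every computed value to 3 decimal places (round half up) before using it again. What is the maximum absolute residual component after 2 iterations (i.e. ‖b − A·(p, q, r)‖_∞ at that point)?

Iteration 1:
  p = (8 - (1)·0.000 - (2)·0.000) / (4) = 2.000
  q = (-12 - (3)·2.000 - (4)·0.000) / (10) = -1.800
  r = (1 - (-1)·2.000 - (-3)·-1.800) / (5) = -0.480
Iteration 2:
  p = (8 - (1)·-1.800 - (2)·-0.480) / (4) = 2.690
  q = (-12 - (3)·2.690 - (4)·-0.480) / (10) = -1.815
  r = (1 - (-1)·2.690 - (-3)·-1.815) / (5) = -0.351
Residual b − A·x = (-0.243, -0.516, 0.000); ∞-norm = 0.516

0.516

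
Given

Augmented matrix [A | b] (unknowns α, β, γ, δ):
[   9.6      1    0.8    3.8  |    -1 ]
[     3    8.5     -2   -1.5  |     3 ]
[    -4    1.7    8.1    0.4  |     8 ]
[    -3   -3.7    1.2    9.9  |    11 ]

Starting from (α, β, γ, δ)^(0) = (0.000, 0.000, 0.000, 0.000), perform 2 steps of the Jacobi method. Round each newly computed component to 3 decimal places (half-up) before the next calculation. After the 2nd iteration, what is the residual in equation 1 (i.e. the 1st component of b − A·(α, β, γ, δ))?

Iteration 1:
  α = (-1 - (1)·0.000 - (0.8)·0.000 - (3.8)·0.000) / (9.6) = -0.104
  β = (3 - (3)·0.000 - (-2)·0.000 - (-1.5)·0.000) / (8.5) = 0.353
  γ = (8 - (-4)·0.000 - (1.7)·0.000 - (0.4)·0.000) / (8.1) = 0.988
  δ = (11 - (-3)·0.000 - (-3.7)·0.000 - (1.2)·0.000) / (9.9) = 1.111
Iteration 2:
  α = (-1 - (1)·0.353 - (0.8)·0.988 - (3.8)·1.111) / (9.6) = -0.663
  β = (3 - (3)·-0.104 - (-2)·0.988 - (-1.5)·1.111) / (8.5) = 0.818
  γ = (8 - (-4)·-0.104 - (1.7)·0.353 - (0.4)·1.111) / (8.1) = 0.807
  δ = (11 - (-3)·-0.104 - (-3.7)·0.353 - (1.2)·0.988) / (9.9) = 1.092
Residual b − A·x = (-0.248, 1.288, -3.016, 0.258)

-0.248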